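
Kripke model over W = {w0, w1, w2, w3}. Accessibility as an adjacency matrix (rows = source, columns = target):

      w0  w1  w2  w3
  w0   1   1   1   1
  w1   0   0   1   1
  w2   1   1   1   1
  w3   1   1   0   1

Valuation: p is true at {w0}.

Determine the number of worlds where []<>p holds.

1

w0: successors {w0, w1, w2, w3}; <>p there: w0:T, w1:F, w2:T, w3:T. ✗
w1: successors {w2, w3}; <>p there: w2:T, w3:T. ✓
w2: successors {w0, w1, w2, w3}; <>p there: w0:T, w1:F, w2:T, w3:T. ✗
w3: successors {w0, w1, w3}; <>p there: w0:T, w1:F, w3:T. ✗
Satisfying worlds: {w1}.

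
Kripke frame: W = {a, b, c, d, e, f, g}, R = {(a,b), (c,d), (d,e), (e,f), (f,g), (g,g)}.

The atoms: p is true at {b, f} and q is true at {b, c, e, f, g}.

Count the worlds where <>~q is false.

a: successors {b}; ~q there: b:F. ✗
b: no successors, so <>~q fails. ✗
c: successors {d}; ~q there: d:T. ✓
d: successors {e}; ~q there: e:F. ✗
e: successors {f}; ~q there: f:F. ✗
f: successors {g}; ~q there: g:F. ✗
g: successors {g}; ~q there: g:F. ✗
Satisfying worlds: {c}.
So <>~q fails at the other 6 worlds.

6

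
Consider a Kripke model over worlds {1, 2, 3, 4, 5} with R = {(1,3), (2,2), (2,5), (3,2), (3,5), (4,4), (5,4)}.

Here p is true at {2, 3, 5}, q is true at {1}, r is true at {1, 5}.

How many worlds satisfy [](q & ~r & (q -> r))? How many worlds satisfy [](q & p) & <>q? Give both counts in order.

0 and 0

For [](q & ~r & (q -> r)):
1: successors {3}; q & ~r & (q -> r) there: 3:F. ✗
2: successors {2, 5}; q & ~r & (q -> r) there: 2:F, 5:F. ✗
3: successors {2, 5}; q & ~r & (q -> r) there: 2:F, 5:F. ✗
4: successors {4}; q & ~r & (q -> r) there: 4:F. ✗
5: successors {4}; q & ~r & (q -> r) there: 4:F. ✗
— 0 worlds.
For [](q & p) & <>q:
1: [](q & p) is F, <>q is F. ✗
2: [](q & p) is F, <>q is F. ✗
3: [](q & p) is F, <>q is F. ✗
4: [](q & p) is F, <>q is F. ✗
5: [](q & p) is F, <>q is F. ✗
— 0 worlds.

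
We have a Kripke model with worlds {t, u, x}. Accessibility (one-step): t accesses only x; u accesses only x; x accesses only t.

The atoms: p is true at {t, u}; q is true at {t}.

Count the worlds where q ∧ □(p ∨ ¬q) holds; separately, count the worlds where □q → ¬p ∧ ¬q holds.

1 and 3

For q ∧ □(p ∨ ¬q):
t: q is T, □(p ∨ ¬q) is T. ✓
u: q is F, □(p ∨ ¬q) is T. ✗
x: q is F, □(p ∨ ¬q) is T. ✗
— 1 world.
For □q → ¬p ∧ ¬q:
t: □q is F, ¬p ∧ ¬q is F. ✓
u: □q is F, ¬p ∧ ¬q is F. ✓
x: □q is T, ¬p ∧ ¬q is T. ✓
— 3 worlds.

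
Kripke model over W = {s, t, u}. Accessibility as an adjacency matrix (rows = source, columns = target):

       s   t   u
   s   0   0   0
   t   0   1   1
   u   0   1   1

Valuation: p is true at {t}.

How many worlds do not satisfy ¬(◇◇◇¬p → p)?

2

s: ◇◇◇¬p → p is T. ✗
t: ◇◇◇¬p → p is T. ✗
u: ◇◇◇¬p → p is F. ✓
Satisfying worlds: {u}.
So ¬(◇◇◇¬p → p) fails at the other 2 worlds.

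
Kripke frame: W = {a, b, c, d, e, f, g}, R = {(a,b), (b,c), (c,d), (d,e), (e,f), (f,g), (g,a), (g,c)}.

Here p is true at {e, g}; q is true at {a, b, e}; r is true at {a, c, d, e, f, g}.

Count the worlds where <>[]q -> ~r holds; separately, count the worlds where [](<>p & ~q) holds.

For <>[]q -> ~r:
a: <>[]q is F, ~r is F. ✓
b: <>[]q is F, ~r is T. ✓
c: <>[]q is T, ~r is F. ✗
d: <>[]q is F, ~r is F. ✓
e: <>[]q is F, ~r is F. ✓
f: <>[]q is F, ~r is F. ✓
g: <>[]q is T, ~r is F. ✗
— 5 worlds.
For [](<>p & ~q):
a: successors {b}; <>p & ~q there: b:F. ✗
b: successors {c}; <>p & ~q there: c:F. ✗
c: successors {d}; <>p & ~q there: d:T. ✓
d: successors {e}; <>p & ~q there: e:F. ✗
e: successors {f}; <>p & ~q there: f:T. ✓
f: successors {g}; <>p & ~q there: g:F. ✗
g: successors {a, c}; <>p & ~q there: a:F, c:F. ✗
— 2 worlds.

5 and 2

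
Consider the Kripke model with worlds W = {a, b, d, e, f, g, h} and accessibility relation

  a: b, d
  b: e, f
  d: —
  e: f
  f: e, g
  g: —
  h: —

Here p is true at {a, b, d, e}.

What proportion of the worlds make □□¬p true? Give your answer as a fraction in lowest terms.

4/7

a: successors {b, d}; □¬p there: b:F, d:T. ✗
b: successors {e, f}; □¬p there: e:T, f:F. ✗
d: no successors, so □□¬p holds vacuously. ✓
e: successors {f}; □¬p there: f:F. ✗
f: successors {e, g}; □¬p there: e:T, g:T. ✓
g: no successors, so □□¬p holds vacuously. ✓
h: no successors, so □□¬p holds vacuously. ✓
That's 4 of 7 worlds, so 4/7.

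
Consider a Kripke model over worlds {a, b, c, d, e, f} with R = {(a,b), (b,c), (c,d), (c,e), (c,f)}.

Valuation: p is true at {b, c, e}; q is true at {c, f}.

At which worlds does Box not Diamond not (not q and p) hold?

a: successors {b}; not Diamond not (not q and p) there: b:F. ✗
b: successors {c}; not Diamond not (not q and p) there: c:F. ✗
c: successors {d, e, f}; not Diamond not (not q and p) there: d:T, e:T, f:T. ✓
d: no successors, so Box not Diamond not (not q and p) holds vacuously. ✓
e: no successors, so Box not Diamond not (not q and p) holds vacuously. ✓
f: no successors, so Box not Diamond not (not q and p) holds vacuously. ✓

{c, d, e, f}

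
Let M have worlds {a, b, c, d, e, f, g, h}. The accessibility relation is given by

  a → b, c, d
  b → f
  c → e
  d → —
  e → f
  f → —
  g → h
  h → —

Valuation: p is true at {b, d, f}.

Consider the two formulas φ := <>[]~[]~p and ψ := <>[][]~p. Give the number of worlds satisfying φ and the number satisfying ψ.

4 and 5

For <>[]~[]~p:
a: successors {b, c, d}; []~[]~p there: b:F, c:T, d:T. ✓
b: successors {f}; []~[]~p there: f:T. ✓
c: successors {e}; []~[]~p there: e:F. ✗
d: no successors, so <>[]~[]~p fails. ✗
e: successors {f}; []~[]~p there: f:T. ✓
f: no successors, so <>[]~[]~p fails. ✗
g: successors {h}; []~[]~p there: h:T. ✓
h: no successors, so <>[]~[]~p fails. ✗
— 4 worlds.
For <>[][]~p:
a: successors {b, c, d}; [][]~p there: b:T, c:F, d:T. ✓
b: successors {f}; [][]~p there: f:T. ✓
c: successors {e}; [][]~p there: e:T. ✓
d: no successors, so <>[][]~p fails. ✗
e: successors {f}; [][]~p there: f:T. ✓
f: no successors, so <>[][]~p fails. ✗
g: successors {h}; [][]~p there: h:T. ✓
h: no successors, so <>[][]~p fails. ✗
— 5 worlds.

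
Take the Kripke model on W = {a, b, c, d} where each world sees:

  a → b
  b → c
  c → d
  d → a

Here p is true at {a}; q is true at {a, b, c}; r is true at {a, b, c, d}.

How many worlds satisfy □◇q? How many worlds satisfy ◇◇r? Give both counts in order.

3 and 4

For □◇q:
a: successors {b}; ◇q there: b:T. ✓
b: successors {c}; ◇q there: c:F. ✗
c: successors {d}; ◇q there: d:T. ✓
d: successors {a}; ◇q there: a:T. ✓
— 3 worlds.
For ◇◇r:
a: successors {b}; ◇r there: b:T. ✓
b: successors {c}; ◇r there: c:T. ✓
c: successors {d}; ◇r there: d:T. ✓
d: successors {a}; ◇r there: a:T. ✓
— 4 worlds.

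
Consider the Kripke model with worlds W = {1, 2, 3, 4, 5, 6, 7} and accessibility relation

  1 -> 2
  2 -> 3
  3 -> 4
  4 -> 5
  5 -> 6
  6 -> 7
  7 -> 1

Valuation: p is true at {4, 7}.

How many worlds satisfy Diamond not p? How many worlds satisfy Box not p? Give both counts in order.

For Diamond not p:
1: successors {2}; not p there: 2:T. ✓
2: successors {3}; not p there: 3:T. ✓
3: successors {4}; not p there: 4:F. ✗
4: successors {5}; not p there: 5:T. ✓
5: successors {6}; not p there: 6:T. ✓
6: successors {7}; not p there: 7:F. ✗
7: successors {1}; not p there: 1:T. ✓
— 5 worlds.
For Box not p:
1: successors {2}; not p there: 2:T. ✓
2: successors {3}; not p there: 3:T. ✓
3: successors {4}; not p there: 4:F. ✗
4: successors {5}; not p there: 5:T. ✓
5: successors {6}; not p there: 6:T. ✓
6: successors {7}; not p there: 7:F. ✗
7: successors {1}; not p there: 1:T. ✓
— 5 worlds.

5 and 5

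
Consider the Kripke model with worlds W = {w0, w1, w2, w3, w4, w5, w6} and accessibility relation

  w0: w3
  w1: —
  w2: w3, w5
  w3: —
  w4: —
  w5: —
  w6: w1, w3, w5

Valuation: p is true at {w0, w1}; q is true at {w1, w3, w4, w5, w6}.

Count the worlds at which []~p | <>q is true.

w0: []~p is T, <>q is T. ✓
w1: []~p is T, <>q is F. ✓
w2: []~p is T, <>q is T. ✓
w3: []~p is T, <>q is F. ✓
w4: []~p is T, <>q is F. ✓
w5: []~p is T, <>q is F. ✓
w6: []~p is F, <>q is T. ✓
Satisfying worlds: {w0, w1, w2, w3, w4, w5, w6}.

7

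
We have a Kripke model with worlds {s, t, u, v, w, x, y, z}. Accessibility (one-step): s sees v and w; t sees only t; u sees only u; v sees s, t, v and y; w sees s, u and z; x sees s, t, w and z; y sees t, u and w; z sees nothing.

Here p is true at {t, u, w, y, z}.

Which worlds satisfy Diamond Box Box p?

s: successors {v, w}; Box Box p there: v:F, w:F. ✗
t: successors {t}; Box Box p there: t:T. ✓
u: successors {u}; Box Box p there: u:T. ✓
v: successors {s, t, v, y}; Box Box p there: s:F, t:T, v:F, y:F. ✓
w: successors {s, u, z}; Box Box p there: s:F, u:T, z:T. ✓
x: successors {s, t, w, z}; Box Box p there: s:F, t:T, w:F, z:T. ✓
y: successors {t, u, w}; Box Box p there: t:T, u:T, w:F. ✓
z: no successors, so Diamond Box Box p fails. ✗

{t, u, v, w, x, y}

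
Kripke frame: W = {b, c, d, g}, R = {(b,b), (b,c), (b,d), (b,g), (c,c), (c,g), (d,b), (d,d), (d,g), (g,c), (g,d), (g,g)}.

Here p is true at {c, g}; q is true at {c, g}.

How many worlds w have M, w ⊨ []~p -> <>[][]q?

b: []~p is F, <>[][]q is F. ✓
c: []~p is F, <>[][]q is F. ✓
d: []~p is F, <>[][]q is F. ✓
g: []~p is F, <>[][]q is F. ✓
Satisfying worlds: {b, c, d, g}.

4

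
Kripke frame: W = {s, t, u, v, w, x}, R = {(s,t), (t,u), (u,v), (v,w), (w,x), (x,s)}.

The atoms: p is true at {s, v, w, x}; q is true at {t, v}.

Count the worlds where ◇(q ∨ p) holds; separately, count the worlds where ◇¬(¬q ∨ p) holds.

For ◇(q ∨ p):
s: successors {t}; q ∨ p there: t:T. ✓
t: successors {u}; q ∨ p there: u:F. ✗
u: successors {v}; q ∨ p there: v:T. ✓
v: successors {w}; q ∨ p there: w:T. ✓
w: successors {x}; q ∨ p there: x:T. ✓
x: successors {s}; q ∨ p there: s:T. ✓
— 5 worlds.
For ◇¬(¬q ∨ p):
s: successors {t}; ¬(¬q ∨ p) there: t:T. ✓
t: successors {u}; ¬(¬q ∨ p) there: u:F. ✗
u: successors {v}; ¬(¬q ∨ p) there: v:F. ✗
v: successors {w}; ¬(¬q ∨ p) there: w:F. ✗
w: successors {x}; ¬(¬q ∨ p) there: x:F. ✗
x: successors {s}; ¬(¬q ∨ p) there: s:F. ✗
— 1 world.

5 and 1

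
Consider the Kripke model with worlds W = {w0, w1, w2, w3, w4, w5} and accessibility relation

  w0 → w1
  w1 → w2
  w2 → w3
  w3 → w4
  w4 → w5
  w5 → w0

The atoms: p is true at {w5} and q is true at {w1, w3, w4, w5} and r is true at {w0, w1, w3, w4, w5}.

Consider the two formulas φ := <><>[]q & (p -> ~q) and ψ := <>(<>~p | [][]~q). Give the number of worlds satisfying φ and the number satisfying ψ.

For <><>[]q & (p -> ~q):
w0: <><>[]q is T, p -> ~q is T. ✓
w1: <><>[]q is T, p -> ~q is T. ✓
w2: <><>[]q is T, p -> ~q is T. ✓
w3: <><>[]q is F, p -> ~q is T. ✗
w4: <><>[]q is T, p -> ~q is T. ✓
w5: <><>[]q is F, p -> ~q is F. ✗
— 4 worlds.
For <>(<>~p | [][]~q):
w0: successors {w1}; <>~p | [][]~q there: w1:T. ✓
w1: successors {w2}; <>~p | [][]~q there: w2:T. ✓
w2: successors {w3}; <>~p | [][]~q there: w3:T. ✓
w3: successors {w4}; <>~p | [][]~q there: w4:T. ✓
w4: successors {w5}; <>~p | [][]~q there: w5:T. ✓
w5: successors {w0}; <>~p | [][]~q there: w0:T. ✓
— 6 worlds.

4 and 6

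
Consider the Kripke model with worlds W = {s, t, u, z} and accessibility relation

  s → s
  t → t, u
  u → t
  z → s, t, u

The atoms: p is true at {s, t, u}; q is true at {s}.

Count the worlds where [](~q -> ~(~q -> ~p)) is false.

s: successors {s}; ~q -> ~(~q -> ~p) there: s:T. ✓
t: successors {t, u}; ~q -> ~(~q -> ~p) there: t:T, u:T. ✓
u: successors {t}; ~q -> ~(~q -> ~p) there: t:T. ✓
z: successors {s, t, u}; ~q -> ~(~q -> ~p) there: s:T, t:T, u:T. ✓
Satisfying worlds: {s, t, u, z}.
So [](~q -> ~(~q -> ~p)) fails at the other 0 worlds.

0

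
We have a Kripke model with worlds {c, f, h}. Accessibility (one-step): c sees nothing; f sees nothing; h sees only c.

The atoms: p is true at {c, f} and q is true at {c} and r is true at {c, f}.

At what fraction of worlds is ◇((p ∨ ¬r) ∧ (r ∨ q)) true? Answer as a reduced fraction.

1/3

c: no successors, so ◇((p ∨ ¬r) ∧ (r ∨ q)) fails. ✗
f: no successors, so ◇((p ∨ ¬r) ∧ (r ∨ q)) fails. ✗
h: successors {c}; (p ∨ ¬r) ∧ (r ∨ q) there: c:T. ✓
That's 1 of 3 worlds, so 1/3.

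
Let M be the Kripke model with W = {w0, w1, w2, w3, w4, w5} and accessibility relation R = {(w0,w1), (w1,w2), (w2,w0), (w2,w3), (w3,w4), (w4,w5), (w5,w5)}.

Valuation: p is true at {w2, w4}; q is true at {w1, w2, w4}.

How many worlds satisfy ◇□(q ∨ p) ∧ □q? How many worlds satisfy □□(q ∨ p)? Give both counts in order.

1 and 2

For ◇□(q ∨ p) ∧ □q:
w0: ◇□(q ∨ p) is T, □q is T. ✓
w1: ◇□(q ∨ p) is F, □q is T. ✗
w2: ◇□(q ∨ p) is T, □q is F. ✗
w3: ◇□(q ∨ p) is F, □q is T. ✗
w4: ◇□(q ∨ p) is F, □q is F. ✗
w5: ◇□(q ∨ p) is F, □q is F. ✗
— 1 world.
For □□(q ∨ p):
w0: successors {w1}; □(q ∨ p) there: w1:T. ✓
w1: successors {w2}; □(q ∨ p) there: w2:F. ✗
w2: successors {w0, w3}; □(q ∨ p) there: w0:T, w3:T. ✓
w3: successors {w4}; □(q ∨ p) there: w4:F. ✗
w4: successors {w5}; □(q ∨ p) there: w5:F. ✗
w5: successors {w5}; □(q ∨ p) there: w5:F. ✗
— 2 worlds.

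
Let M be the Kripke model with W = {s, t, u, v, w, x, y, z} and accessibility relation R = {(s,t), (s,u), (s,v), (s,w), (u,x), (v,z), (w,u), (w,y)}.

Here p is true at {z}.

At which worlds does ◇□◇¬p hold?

{s, u, v, w}

s: successors {t, u, v, w}; □◇¬p there: t:T, u:F, v:F, w:F. ✓
t: no successors, so ◇□◇¬p fails. ✗
u: successors {x}; □◇¬p there: x:T. ✓
v: successors {z}; □◇¬p there: z:T. ✓
w: successors {u, y}; □◇¬p there: u:F, y:T. ✓
x: no successors, so ◇□◇¬p fails. ✗
y: no successors, so ◇□◇¬p fails. ✗
z: no successors, so ◇□◇¬p fails. ✗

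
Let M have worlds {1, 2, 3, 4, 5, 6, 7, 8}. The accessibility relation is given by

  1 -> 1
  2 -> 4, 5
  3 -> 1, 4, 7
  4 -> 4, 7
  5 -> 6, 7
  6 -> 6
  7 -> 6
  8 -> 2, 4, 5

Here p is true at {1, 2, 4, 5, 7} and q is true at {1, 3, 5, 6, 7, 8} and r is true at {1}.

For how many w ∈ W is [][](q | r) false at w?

1: successors {1}; [](q | r) there: 1:T. ✓
2: successors {4, 5}; [](q | r) there: 4:F, 5:T. ✗
3: successors {1, 4, 7}; [](q | r) there: 1:T, 4:F, 7:T. ✗
4: successors {4, 7}; [](q | r) there: 4:F, 7:T. ✗
5: successors {6, 7}; [](q | r) there: 6:T, 7:T. ✓
6: successors {6}; [](q | r) there: 6:T. ✓
7: successors {6}; [](q | r) there: 6:T. ✓
8: successors {2, 4, 5}; [](q | r) there: 2:F, 4:F, 5:T. ✗
Satisfying worlds: {1, 5, 6, 7}.
So [][](q | r) fails at the other 4 worlds.

4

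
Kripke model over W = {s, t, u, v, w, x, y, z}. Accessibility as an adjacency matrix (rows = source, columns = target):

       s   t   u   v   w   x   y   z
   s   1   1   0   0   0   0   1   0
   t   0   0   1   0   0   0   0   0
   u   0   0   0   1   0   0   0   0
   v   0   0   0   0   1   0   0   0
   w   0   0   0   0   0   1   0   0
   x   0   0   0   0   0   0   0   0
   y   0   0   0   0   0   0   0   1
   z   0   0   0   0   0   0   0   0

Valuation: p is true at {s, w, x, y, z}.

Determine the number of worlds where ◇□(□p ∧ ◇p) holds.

4

s: successors {s, t, y}; □(□p ∧ ◇p) there: s:F, t:F, y:F. ✗
t: successors {u}; □(□p ∧ ◇p) there: u:T. ✓
u: successors {v}; □(□p ∧ ◇p) there: v:T. ✓
v: successors {w}; □(□p ∧ ◇p) there: w:F. ✗
w: successors {x}; □(□p ∧ ◇p) there: x:T. ✓
x: no successors, so ◇□(□p ∧ ◇p) fails. ✗
y: successors {z}; □(□p ∧ ◇p) there: z:T. ✓
z: no successors, so ◇□(□p ∧ ◇p) fails. ✗
Satisfying worlds: {t, u, w, y}.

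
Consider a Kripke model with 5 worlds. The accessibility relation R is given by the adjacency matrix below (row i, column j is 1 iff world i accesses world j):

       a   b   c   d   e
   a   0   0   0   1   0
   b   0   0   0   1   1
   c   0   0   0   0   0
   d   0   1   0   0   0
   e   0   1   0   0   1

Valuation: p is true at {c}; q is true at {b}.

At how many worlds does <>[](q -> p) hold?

2

a: successors {d}; [](q -> p) there: d:F. ✗
b: successors {d, e}; [](q -> p) there: d:F, e:F. ✗
c: no successors, so <>[](q -> p) fails. ✗
d: successors {b}; [](q -> p) there: b:T. ✓
e: successors {b, e}; [](q -> p) there: b:T, e:F. ✓
Satisfying worlds: {d, e}.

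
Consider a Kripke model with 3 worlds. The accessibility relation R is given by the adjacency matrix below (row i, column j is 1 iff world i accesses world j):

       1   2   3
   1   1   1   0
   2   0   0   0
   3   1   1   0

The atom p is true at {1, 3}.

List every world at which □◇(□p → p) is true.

1: successors {1, 2}; ◇(□p → p) there: 1:T, 2:F. ✗
2: no successors, so □◇(□p → p) holds vacuously. ✓
3: successors {1, 2}; ◇(□p → p) there: 1:T, 2:F. ✗

{2}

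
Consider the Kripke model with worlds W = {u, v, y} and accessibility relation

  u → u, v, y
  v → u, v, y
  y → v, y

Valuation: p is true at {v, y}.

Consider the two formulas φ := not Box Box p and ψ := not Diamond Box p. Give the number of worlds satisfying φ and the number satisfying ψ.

For not Box Box p:
u: Box Box p is F. ✓
v: Box Box p is F. ✓
y: Box Box p is F. ✓
— 3 worlds.
For not Diamond Box p:
u: Diamond Box p is T. ✗
v: Diamond Box p is T. ✗
y: Diamond Box p is T. ✗
— 0 worlds.

3 and 0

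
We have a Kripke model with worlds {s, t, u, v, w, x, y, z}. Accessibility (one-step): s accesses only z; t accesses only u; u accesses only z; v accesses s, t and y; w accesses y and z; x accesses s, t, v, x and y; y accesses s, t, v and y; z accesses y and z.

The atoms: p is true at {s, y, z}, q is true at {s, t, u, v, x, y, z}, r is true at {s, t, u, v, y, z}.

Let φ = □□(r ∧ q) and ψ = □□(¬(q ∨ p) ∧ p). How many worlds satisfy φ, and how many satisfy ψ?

For □□(r ∧ q):
s: successors {z}; □(r ∧ q) there: z:T. ✓
t: successors {u}; □(r ∧ q) there: u:T. ✓
u: successors {z}; □(r ∧ q) there: z:T. ✓
v: successors {s, t, y}; □(r ∧ q) there: s:T, t:T, y:T. ✓
w: successors {y, z}; □(r ∧ q) there: y:T, z:T. ✓
x: successors {s, t, v, x, y}; □(r ∧ q) there: s:T, t:T, v:T, x:F, y:T. ✗
y: successors {s, t, v, y}; □(r ∧ q) there: s:T, t:T, v:T, y:T. ✓
z: successors {y, z}; □(r ∧ q) there: y:T, z:T. ✓
— 7 worlds.
For □□(¬(q ∨ p) ∧ p):
s: successors {z}; □(¬(q ∨ p) ∧ p) there: z:F. ✗
t: successors {u}; □(¬(q ∨ p) ∧ p) there: u:F. ✗
u: successors {z}; □(¬(q ∨ p) ∧ p) there: z:F. ✗
v: successors {s, t, y}; □(¬(q ∨ p) ∧ p) there: s:F, t:F, y:F. ✗
w: successors {y, z}; □(¬(q ∨ p) ∧ p) there: y:F, z:F. ✗
x: successors {s, t, v, x, y}; □(¬(q ∨ p) ∧ p) there: s:F, t:F, v:F, x:F, y:F. ✗
y: successors {s, t, v, y}; □(¬(q ∨ p) ∧ p) there: s:F, t:F, v:F, y:F. ✗
z: successors {y, z}; □(¬(q ∨ p) ∧ p) there: y:F, z:F. ✗
— 0 worlds.

7 and 0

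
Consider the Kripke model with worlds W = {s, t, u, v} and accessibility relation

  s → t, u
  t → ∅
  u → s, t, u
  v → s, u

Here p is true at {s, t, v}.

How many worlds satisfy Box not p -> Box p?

4

s: Box not p is F, Box p is F. ✓
t: Box not p is T, Box p is T. ✓
u: Box not p is F, Box p is F. ✓
v: Box not p is F, Box p is F. ✓
Satisfying worlds: {s, t, u, v}.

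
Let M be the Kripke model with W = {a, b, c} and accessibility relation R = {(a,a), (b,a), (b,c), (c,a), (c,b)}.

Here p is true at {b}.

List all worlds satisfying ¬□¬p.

a: □¬p is T. ✗
b: □¬p is T. ✗
c: □¬p is F. ✓

{c}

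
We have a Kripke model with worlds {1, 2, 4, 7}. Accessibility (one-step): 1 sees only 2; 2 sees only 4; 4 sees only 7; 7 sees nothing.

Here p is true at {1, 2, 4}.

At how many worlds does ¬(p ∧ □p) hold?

1: p ∧ □p is T. ✗
2: p ∧ □p is T. ✗
4: p ∧ □p is F. ✓
7: p ∧ □p is F. ✓
Satisfying worlds: {4, 7}.

2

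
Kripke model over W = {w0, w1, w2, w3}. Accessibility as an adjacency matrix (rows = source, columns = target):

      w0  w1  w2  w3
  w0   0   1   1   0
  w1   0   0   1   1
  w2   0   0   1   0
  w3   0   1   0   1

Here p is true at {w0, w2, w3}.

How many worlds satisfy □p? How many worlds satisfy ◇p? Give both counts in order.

2 and 4

For □p:
w0: successors {w1, w2}; p there: w1:F, w2:T. ✗
w1: successors {w2, w3}; p there: w2:T, w3:T. ✓
w2: successors {w2}; p there: w2:T. ✓
w3: successors {w1, w3}; p there: w1:F, w3:T. ✗
— 2 worlds.
For ◇p:
w0: successors {w1, w2}; p there: w1:F, w2:T. ✓
w1: successors {w2, w3}; p there: w2:T, w3:T. ✓
w2: successors {w2}; p there: w2:T. ✓
w3: successors {w1, w3}; p there: w1:F, w3:T. ✓
— 4 worlds.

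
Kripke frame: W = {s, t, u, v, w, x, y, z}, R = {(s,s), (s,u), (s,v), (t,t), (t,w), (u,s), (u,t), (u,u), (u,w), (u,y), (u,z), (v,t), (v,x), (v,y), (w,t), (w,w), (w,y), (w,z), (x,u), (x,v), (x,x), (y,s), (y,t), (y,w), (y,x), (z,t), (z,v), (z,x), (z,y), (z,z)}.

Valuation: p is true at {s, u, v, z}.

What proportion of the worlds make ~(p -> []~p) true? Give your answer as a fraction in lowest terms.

s: p -> []~p is F. ✓
t: p -> []~p is T. ✗
u: p -> []~p is F. ✓
v: p -> []~p is T. ✗
w: p -> []~p is T. ✗
x: p -> []~p is T. ✗
y: p -> []~p is T. ✗
z: p -> []~p is F. ✓
That's 3 of 8 worlds, so 3/8.

3/8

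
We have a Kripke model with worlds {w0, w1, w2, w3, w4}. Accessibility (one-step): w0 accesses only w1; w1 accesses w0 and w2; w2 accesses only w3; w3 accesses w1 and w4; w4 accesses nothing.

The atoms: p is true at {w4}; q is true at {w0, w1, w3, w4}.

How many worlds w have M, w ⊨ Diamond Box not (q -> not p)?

w0: successors {w1}; Box not (q -> not p) there: w1:F. ✗
w1: successors {w0, w2}; Box not (q -> not p) there: w0:F, w2:F. ✗
w2: successors {w3}; Box not (q -> not p) there: w3:F. ✗
w3: successors {w1, w4}; Box not (q -> not p) there: w1:F, w4:T. ✓
w4: no successors, so Diamond Box not (q -> not p) fails. ✗
Satisfying worlds: {w3}.

1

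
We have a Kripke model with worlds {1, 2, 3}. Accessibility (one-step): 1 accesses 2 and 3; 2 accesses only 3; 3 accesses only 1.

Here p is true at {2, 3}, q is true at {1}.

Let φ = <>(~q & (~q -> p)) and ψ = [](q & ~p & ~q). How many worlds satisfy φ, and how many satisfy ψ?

2 and 0

For <>(~q & (~q -> p)):
1: successors {2, 3}; ~q & (~q -> p) there: 2:T, 3:T. ✓
2: successors {3}; ~q & (~q -> p) there: 3:T. ✓
3: successors {1}; ~q & (~q -> p) there: 1:F. ✗
— 2 worlds.
For [](q & ~p & ~q):
1: successors {2, 3}; q & ~p & ~q there: 2:F, 3:F. ✗
2: successors {3}; q & ~p & ~q there: 3:F. ✗
3: successors {1}; q & ~p & ~q there: 1:F. ✗
— 0 worlds.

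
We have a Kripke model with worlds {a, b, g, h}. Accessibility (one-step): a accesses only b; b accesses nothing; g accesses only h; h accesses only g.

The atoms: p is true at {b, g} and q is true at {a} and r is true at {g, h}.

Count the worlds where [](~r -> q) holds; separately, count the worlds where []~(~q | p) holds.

3 and 1

For [](~r -> q):
a: successors {b}; ~r -> q there: b:F. ✗
b: no successors, so [](~r -> q) holds vacuously. ✓
g: successors {h}; ~r -> q there: h:T. ✓
h: successors {g}; ~r -> q there: g:T. ✓
— 3 worlds.
For []~(~q | p):
a: successors {b}; ~(~q | p) there: b:F. ✗
b: no successors, so []~(~q | p) holds vacuously. ✓
g: successors {h}; ~(~q | p) there: h:F. ✗
h: successors {g}; ~(~q | p) there: g:F. ✗
— 1 world.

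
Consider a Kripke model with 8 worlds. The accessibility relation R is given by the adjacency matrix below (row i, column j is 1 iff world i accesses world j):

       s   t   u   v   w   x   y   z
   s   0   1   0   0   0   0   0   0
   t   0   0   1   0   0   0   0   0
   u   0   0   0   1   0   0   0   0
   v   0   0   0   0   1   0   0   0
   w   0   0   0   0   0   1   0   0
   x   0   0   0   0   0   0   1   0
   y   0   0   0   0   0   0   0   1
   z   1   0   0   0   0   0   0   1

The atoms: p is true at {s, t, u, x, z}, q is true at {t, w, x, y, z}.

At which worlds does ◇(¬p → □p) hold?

{s, t, v, w, x, y, z}

s: successors {t}; ¬p → □p there: t:T. ✓
t: successors {u}; ¬p → □p there: u:T. ✓
u: successors {v}; ¬p → □p there: v:F. ✗
v: successors {w}; ¬p → □p there: w:T. ✓
w: successors {x}; ¬p → □p there: x:T. ✓
x: successors {y}; ¬p → □p there: y:T. ✓
y: successors {z}; ¬p → □p there: z:T. ✓
z: successors {s, z}; ¬p → □p there: s:T, z:T. ✓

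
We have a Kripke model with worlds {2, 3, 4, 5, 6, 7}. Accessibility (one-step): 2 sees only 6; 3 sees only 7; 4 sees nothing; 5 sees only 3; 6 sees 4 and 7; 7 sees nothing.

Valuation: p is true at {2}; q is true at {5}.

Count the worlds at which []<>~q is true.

4

2: successors {6}; <>~q there: 6:T. ✓
3: successors {7}; <>~q there: 7:F. ✗
4: no successors, so []<>~q holds vacuously. ✓
5: successors {3}; <>~q there: 3:T. ✓
6: successors {4, 7}; <>~q there: 4:F, 7:F. ✗
7: no successors, so []<>~q holds vacuously. ✓
Satisfying worlds: {2, 4, 5, 7}.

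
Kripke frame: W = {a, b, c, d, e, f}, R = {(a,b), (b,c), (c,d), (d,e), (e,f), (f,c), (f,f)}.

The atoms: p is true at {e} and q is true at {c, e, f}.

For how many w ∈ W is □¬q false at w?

a: successors {b}; ¬q there: b:T. ✓
b: successors {c}; ¬q there: c:F. ✗
c: successors {d}; ¬q there: d:T. ✓
d: successors {e}; ¬q there: e:F. ✗
e: successors {f}; ¬q there: f:F. ✗
f: successors {c, f}; ¬q there: c:F, f:F. ✗
Satisfying worlds: {a, c}.
So □¬q fails at the other 4 worlds.

4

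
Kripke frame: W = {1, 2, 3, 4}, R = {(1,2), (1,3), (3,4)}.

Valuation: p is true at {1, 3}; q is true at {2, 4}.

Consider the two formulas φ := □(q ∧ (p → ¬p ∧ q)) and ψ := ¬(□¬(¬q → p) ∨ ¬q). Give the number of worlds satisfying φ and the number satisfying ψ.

For □(q ∧ (p → ¬p ∧ q)):
1: successors {2, 3}; q ∧ (p → ¬p ∧ q) there: 2:T, 3:F. ✗
2: no successors, so □(q ∧ (p → ¬p ∧ q)) holds vacuously. ✓
3: successors {4}; q ∧ (p → ¬p ∧ q) there: 4:T. ✓
4: no successors, so □(q ∧ (p → ¬p ∧ q)) holds vacuously. ✓
— 3 worlds.
For ¬(□¬(¬q → p) ∨ ¬q):
1: □¬(¬q → p) ∨ ¬q is T. ✗
2: □¬(¬q → p) ∨ ¬q is T. ✗
3: □¬(¬q → p) ∨ ¬q is T. ✗
4: □¬(¬q → p) ∨ ¬q is T. ✗
— 0 worlds.

3 and 0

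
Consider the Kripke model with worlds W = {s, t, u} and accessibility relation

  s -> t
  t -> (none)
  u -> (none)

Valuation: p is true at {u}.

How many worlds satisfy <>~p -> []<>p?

s: <>~p is T, []<>p is F. ✗
t: <>~p is F, []<>p is T. ✓
u: <>~p is F, []<>p is T. ✓
Satisfying worlds: {t, u}.

2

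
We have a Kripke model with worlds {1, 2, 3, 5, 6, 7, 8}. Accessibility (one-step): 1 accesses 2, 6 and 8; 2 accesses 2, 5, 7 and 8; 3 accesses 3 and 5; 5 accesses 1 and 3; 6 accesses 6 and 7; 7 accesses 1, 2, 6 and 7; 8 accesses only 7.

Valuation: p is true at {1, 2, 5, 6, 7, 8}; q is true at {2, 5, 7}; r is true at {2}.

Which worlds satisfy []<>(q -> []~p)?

{3, 5, 6, 7, 8}

1: successors {2, 6, 8}; <>(q -> []~p) there: 2:T, 6:T, 8:F. ✗
2: successors {2, 5, 7, 8}; <>(q -> []~p) there: 2:T, 5:T, 7:T, 8:F. ✗
3: successors {3, 5}; <>(q -> []~p) there: 3:T, 5:T. ✓
5: successors {1, 3}; <>(q -> []~p) there: 1:T, 3:T. ✓
6: successors {6, 7}; <>(q -> []~p) there: 6:T, 7:T. ✓
7: successors {1, 2, 6, 7}; <>(q -> []~p) there: 1:T, 2:T, 6:T, 7:T. ✓
8: successors {7}; <>(q -> []~p) there: 7:T. ✓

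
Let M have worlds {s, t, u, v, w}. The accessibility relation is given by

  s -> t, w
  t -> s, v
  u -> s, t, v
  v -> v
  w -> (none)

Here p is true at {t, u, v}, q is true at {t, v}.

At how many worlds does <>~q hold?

s: successors {t, w}; ~q there: t:F, w:T. ✓
t: successors {s, v}; ~q there: s:T, v:F. ✓
u: successors {s, t, v}; ~q there: s:T, t:F, v:F. ✓
v: successors {v}; ~q there: v:F. ✗
w: no successors, so <>~q fails. ✗
Satisfying worlds: {s, t, u}.

3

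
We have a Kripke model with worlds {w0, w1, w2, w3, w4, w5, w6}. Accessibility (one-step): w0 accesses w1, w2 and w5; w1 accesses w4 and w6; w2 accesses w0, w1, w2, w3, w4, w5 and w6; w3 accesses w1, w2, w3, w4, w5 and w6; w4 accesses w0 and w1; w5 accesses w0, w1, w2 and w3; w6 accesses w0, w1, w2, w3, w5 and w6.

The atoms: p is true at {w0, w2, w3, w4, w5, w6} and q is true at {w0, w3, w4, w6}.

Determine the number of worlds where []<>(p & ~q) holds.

w0: successors {w1, w2, w5}; <>(p & ~q) there: w1:F, w2:T, w5:T. ✗
w1: successors {w4, w6}; <>(p & ~q) there: w4:F, w6:T. ✗
w2: successors {w0, w1, w2, w3, w4, w5, w6}; <>(p & ~q) there: w0:T, w1:F, w2:T, w3:T, w4:F, w5:T, w6:T. ✗
w3: successors {w1, w2, w3, w4, w5, w6}; <>(p & ~q) there: w1:F, w2:T, w3:T, w4:F, w5:T, w6:T. ✗
w4: successors {w0, w1}; <>(p & ~q) there: w0:T, w1:F. ✗
w5: successors {w0, w1, w2, w3}; <>(p & ~q) there: w0:T, w1:F, w2:T, w3:T. ✗
w6: successors {w0, w1, w2, w3, w5, w6}; <>(p & ~q) there: w0:T, w1:F, w2:T, w3:T, w5:T, w6:T. ✗
Satisfying worlds: ∅.

0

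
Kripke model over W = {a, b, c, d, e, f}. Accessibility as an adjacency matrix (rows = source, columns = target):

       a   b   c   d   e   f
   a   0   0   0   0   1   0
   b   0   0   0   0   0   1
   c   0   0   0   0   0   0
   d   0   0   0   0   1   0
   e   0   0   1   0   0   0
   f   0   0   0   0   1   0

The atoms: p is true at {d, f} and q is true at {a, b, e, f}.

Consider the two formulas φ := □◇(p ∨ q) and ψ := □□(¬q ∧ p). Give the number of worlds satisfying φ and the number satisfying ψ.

For □◇(p ∨ q):
a: successors {e}; ◇(p ∨ q) there: e:F. ✗
b: successors {f}; ◇(p ∨ q) there: f:T. ✓
c: no successors, so □◇(p ∨ q) holds vacuously. ✓
d: successors {e}; ◇(p ∨ q) there: e:F. ✗
e: successors {c}; ◇(p ∨ q) there: c:F. ✗
f: successors {e}; ◇(p ∨ q) there: e:F. ✗
— 2 worlds.
For □□(¬q ∧ p):
a: successors {e}; □(¬q ∧ p) there: e:F. ✗
b: successors {f}; □(¬q ∧ p) there: f:F. ✗
c: no successors, so □□(¬q ∧ p) holds vacuously. ✓
d: successors {e}; □(¬q ∧ p) there: e:F. ✗
e: successors {c}; □(¬q ∧ p) there: c:T. ✓
f: successors {e}; □(¬q ∧ p) there: e:F. ✗
— 2 worlds.

2 and 2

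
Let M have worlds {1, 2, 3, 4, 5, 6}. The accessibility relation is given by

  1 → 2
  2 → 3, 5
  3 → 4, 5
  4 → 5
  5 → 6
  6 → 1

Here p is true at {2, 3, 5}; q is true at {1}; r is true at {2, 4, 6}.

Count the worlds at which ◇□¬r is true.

1: successors {2}; □¬r there: 2:T. ✓
2: successors {3, 5}; □¬r there: 3:F, 5:F. ✗
3: successors {4, 5}; □¬r there: 4:T, 5:F. ✓
4: successors {5}; □¬r there: 5:F. ✗
5: successors {6}; □¬r there: 6:T. ✓
6: successors {1}; □¬r there: 1:F. ✗
Satisfying worlds: {1, 3, 5}.

3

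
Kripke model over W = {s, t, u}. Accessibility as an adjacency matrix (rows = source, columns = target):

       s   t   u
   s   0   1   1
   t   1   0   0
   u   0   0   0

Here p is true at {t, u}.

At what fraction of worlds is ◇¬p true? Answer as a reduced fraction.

1/3

s: successors {t, u}; ¬p there: t:F, u:F. ✗
t: successors {s}; ¬p there: s:T. ✓
u: no successors, so ◇¬p fails. ✗
That's 1 of 3 worlds, so 1/3.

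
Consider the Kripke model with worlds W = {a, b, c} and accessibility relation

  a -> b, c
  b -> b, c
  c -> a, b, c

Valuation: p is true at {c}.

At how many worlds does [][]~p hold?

0

a: successors {b, c}; []~p there: b:F, c:F. ✗
b: successors {b, c}; []~p there: b:F, c:F. ✗
c: successors {a, b, c}; []~p there: a:F, b:F, c:F. ✗
Satisfying worlds: ∅.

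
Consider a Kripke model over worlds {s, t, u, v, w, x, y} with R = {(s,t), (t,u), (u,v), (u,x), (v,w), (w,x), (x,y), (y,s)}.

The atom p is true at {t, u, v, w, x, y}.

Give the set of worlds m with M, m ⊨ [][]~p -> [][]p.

s: [][]~p is F, [][]p is T. ✓
t: [][]~p is F, [][]p is T. ✓
u: [][]~p is F, [][]p is T. ✓
v: [][]~p is F, [][]p is T. ✓
w: [][]~p is F, [][]p is T. ✓
x: [][]~p is T, [][]p is F. ✗
y: [][]~p is F, [][]p is T. ✓

{s, t, u, v, w, y}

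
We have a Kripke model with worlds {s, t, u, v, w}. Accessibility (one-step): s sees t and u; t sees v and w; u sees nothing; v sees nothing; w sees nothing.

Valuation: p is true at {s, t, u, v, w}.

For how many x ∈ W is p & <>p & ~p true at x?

0

s: p & <>p is T, ~p is F. ✗
t: p & <>p is T, ~p is F. ✗
u: p & <>p is F, ~p is F. ✗
v: p & <>p is F, ~p is F. ✗
w: p & <>p is F, ~p is F. ✗
Satisfying worlds: ∅.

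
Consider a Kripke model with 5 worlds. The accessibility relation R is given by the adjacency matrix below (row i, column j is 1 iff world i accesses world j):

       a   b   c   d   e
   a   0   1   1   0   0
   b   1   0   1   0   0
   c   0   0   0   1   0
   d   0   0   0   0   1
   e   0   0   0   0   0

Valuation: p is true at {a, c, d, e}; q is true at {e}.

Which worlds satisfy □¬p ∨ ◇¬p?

{a, e}

a: □¬p is F, ◇¬p is T. ✓
b: □¬p is F, ◇¬p is F. ✗
c: □¬p is F, ◇¬p is F. ✗
d: □¬p is F, ◇¬p is F. ✗
e: □¬p is T, ◇¬p is F. ✓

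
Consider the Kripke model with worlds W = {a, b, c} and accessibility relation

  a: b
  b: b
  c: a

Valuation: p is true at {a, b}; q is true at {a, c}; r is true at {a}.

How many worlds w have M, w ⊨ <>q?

1

a: successors {b}; q there: b:F. ✗
b: successors {b}; q there: b:F. ✗
c: successors {a}; q there: a:T. ✓
Satisfying worlds: {c}.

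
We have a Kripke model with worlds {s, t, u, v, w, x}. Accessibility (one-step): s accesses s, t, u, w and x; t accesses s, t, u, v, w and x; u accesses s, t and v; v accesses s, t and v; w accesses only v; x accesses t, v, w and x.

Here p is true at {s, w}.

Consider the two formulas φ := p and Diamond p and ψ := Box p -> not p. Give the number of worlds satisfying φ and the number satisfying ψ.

For p and Diamond p:
s: p is T, Diamond p is T. ✓
t: p is F, Diamond p is T. ✗
u: p is F, Diamond p is T. ✗
v: p is F, Diamond p is T. ✗
w: p is T, Diamond p is F. ✗
x: p is F, Diamond p is T. ✗
— 1 world.
For Box p -> not p:
s: Box p is F, not p is F. ✓
t: Box p is F, not p is T. ✓
u: Box p is F, not p is T. ✓
v: Box p is F, not p is T. ✓
w: Box p is F, not p is F. ✓
x: Box p is F, not p is T. ✓
— 6 worlds.

1 and 6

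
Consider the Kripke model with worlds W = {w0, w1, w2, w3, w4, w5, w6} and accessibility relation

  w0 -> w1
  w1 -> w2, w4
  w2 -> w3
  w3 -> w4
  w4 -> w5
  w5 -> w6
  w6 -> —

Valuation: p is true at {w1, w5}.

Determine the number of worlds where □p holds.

w0: successors {w1}; p there: w1:T. ✓
w1: successors {w2, w4}; p there: w2:F, w4:F. ✗
w2: successors {w3}; p there: w3:F. ✗
w3: successors {w4}; p there: w4:F. ✗
w4: successors {w5}; p there: w5:T. ✓
w5: successors {w6}; p there: w6:F. ✗
w6: no successors, so □p holds vacuously. ✓
Satisfying worlds: {w0, w4, w6}.

3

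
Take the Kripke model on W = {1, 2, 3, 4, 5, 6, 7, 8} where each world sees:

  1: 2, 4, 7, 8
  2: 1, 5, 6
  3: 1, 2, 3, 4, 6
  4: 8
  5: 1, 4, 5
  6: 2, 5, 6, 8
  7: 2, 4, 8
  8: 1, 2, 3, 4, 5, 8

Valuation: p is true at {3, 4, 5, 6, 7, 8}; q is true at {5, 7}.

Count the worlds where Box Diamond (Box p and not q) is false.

1: successors {2, 4, 7, 8}; Diamond (Box p and not q) there: 2:F, 4:F, 7:T, 8:T. ✗
2: successors {1, 5, 6}; Diamond (Box p and not q) there: 1:T, 5:T, 6:F. ✗
3: successors {1, 2, 3, 4, 6}; Diamond (Box p and not q) there: 1:T, 2:F, 3:T, 4:F, 6:F. ✗
4: successors {8}; Diamond (Box p and not q) there: 8:T. ✓
5: successors {1, 4, 5}; Diamond (Box p and not q) there: 1:T, 4:F, 5:T. ✗
6: successors {2, 5, 6, 8}; Diamond (Box p and not q) there: 2:F, 5:T, 6:F, 8:T. ✗
7: successors {2, 4, 8}; Diamond (Box p and not q) there: 2:F, 4:F, 8:T. ✗
8: successors {1, 2, 3, 4, 5, 8}; Diamond (Box p and not q) there: 1:T, 2:F, 3:T, 4:F, 5:T, 8:T. ✗
Satisfying worlds: {4}.
So Box Diamond (Box p and not q) fails at the other 7 worlds.

7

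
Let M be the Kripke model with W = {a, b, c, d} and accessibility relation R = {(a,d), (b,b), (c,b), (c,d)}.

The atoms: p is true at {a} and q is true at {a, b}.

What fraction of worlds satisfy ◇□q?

a: successors {d}; □q there: d:T. ✓
b: successors {b}; □q there: b:T. ✓
c: successors {b, d}; □q there: b:T, d:T. ✓
d: no successors, so ◇□q fails. ✗
That's 3 of 4 worlds, so 3/4.

3/4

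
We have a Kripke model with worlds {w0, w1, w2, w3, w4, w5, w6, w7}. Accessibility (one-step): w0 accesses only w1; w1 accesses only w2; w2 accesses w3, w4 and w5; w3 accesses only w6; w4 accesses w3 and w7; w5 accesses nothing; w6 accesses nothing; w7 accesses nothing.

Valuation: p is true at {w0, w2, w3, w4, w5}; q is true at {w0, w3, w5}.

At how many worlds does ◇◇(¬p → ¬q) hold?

w0: successors {w1}; ◇(¬p → ¬q) there: w1:T. ✓
w1: successors {w2}; ◇(¬p → ¬q) there: w2:T. ✓
w2: successors {w3, w4, w5}; ◇(¬p → ¬q) there: w3:T, w4:T, w5:F. ✓
w3: successors {w6}; ◇(¬p → ¬q) there: w6:F. ✗
w4: successors {w3, w7}; ◇(¬p → ¬q) there: w3:T, w7:F. ✓
w5: no successors, so ◇◇(¬p → ¬q) fails. ✗
w6: no successors, so ◇◇(¬p → ¬q) fails. ✗
w7: no successors, so ◇◇(¬p → ¬q) fails. ✗
Satisfying worlds: {w0, w1, w2, w4}.

4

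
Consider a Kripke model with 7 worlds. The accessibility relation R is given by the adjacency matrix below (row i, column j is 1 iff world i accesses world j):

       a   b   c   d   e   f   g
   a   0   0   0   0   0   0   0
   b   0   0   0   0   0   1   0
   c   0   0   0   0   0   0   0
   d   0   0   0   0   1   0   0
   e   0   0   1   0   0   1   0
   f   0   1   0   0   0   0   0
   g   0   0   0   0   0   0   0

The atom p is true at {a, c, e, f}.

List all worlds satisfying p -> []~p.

{a, b, c, d, f, g}

a: p is T, []~p is T. ✓
b: p is F, []~p is F. ✓
c: p is T, []~p is T. ✓
d: p is F, []~p is F. ✓
e: p is T, []~p is F. ✗
f: p is T, []~p is T. ✓
g: p is F, []~p is T. ✓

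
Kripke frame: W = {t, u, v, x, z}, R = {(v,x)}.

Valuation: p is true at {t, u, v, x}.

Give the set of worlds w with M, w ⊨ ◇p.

t: no successors, so ◇p fails. ✗
u: no successors, so ◇p fails. ✗
v: successors {x}; p there: x:T. ✓
x: no successors, so ◇p fails. ✗
z: no successors, so ◇p fails. ✗

{v}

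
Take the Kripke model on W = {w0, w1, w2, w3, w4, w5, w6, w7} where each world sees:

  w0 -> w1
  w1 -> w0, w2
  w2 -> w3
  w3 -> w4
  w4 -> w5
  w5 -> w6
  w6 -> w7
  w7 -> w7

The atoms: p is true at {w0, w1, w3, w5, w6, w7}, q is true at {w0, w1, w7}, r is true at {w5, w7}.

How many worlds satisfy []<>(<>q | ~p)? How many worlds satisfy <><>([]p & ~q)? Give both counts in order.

For []<>(<>q | ~p):
w0: successors {w1}; <>(<>q | ~p) there: w1:T. ✓
w1: successors {w0, w2}; <>(<>q | ~p) there: w0:T, w2:F. ✗
w2: successors {w3}; <>(<>q | ~p) there: w3:T. ✓
w3: successors {w4}; <>(<>q | ~p) there: w4:F. ✗
w4: successors {w5}; <>(<>q | ~p) there: w5:T. ✓
w5: successors {w6}; <>(<>q | ~p) there: w6:T. ✓
w6: successors {w7}; <>(<>q | ~p) there: w7:T. ✓
w7: successors {w7}; <>(<>q | ~p) there: w7:T. ✓
— 6 worlds.
For <><>([]p & ~q):
w0: successors {w1}; <>([]p & ~q) there: w1:T. ✓
w1: successors {w0, w2}; <>([]p & ~q) there: w0:F, w2:F. ✗
w2: successors {w3}; <>([]p & ~q) there: w3:T. ✓
w3: successors {w4}; <>([]p & ~q) there: w4:T. ✓
w4: successors {w5}; <>([]p & ~q) there: w5:T. ✓
w5: successors {w6}; <>([]p & ~q) there: w6:F. ✗
w6: successors {w7}; <>([]p & ~q) there: w7:F. ✗
w7: successors {w7}; <>([]p & ~q) there: w7:F. ✗
— 4 worlds.

6 and 4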